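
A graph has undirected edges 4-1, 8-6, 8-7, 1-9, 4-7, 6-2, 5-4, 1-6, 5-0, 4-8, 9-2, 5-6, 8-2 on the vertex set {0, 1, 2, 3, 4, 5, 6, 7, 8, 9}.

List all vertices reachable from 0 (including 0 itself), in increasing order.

Start at 0.
Its neighbours: 5.
Then their neighbours: 4, 6.
Then next layer: 1, 2, 7, 8.
Then next layer: 9.
Nothing further is reachable.

0, 1, 2, 4, 5, 6, 7, 8, 9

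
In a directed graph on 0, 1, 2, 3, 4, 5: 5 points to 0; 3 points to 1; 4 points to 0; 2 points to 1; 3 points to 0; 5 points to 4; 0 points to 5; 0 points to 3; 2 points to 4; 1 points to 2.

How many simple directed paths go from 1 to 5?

1→2→4→0→5

1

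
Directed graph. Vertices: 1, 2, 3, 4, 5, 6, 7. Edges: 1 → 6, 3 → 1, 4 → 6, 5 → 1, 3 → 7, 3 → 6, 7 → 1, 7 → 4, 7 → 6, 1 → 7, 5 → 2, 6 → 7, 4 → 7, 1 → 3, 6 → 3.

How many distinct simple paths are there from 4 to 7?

4→6→3→1→7
4→6→3→7
4→6→7
4→7

4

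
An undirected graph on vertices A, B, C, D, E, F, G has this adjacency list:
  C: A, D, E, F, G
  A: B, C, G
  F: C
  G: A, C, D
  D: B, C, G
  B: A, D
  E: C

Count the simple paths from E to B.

6

E–C–A–B
E–C–A–G–D–B
E–C–D–B
E–C–D–G–A–B
E–C–G–A–B
E–C–G–D–B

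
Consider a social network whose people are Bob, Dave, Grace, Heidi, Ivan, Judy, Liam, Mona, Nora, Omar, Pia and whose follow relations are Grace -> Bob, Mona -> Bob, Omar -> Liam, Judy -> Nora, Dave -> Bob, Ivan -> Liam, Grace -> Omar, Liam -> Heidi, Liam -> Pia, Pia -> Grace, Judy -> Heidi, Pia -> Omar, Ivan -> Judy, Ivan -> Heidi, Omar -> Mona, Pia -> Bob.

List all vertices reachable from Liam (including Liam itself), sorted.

Bob, Grace, Heidi, Liam, Mona, Omar, Pia

Start at Liam.
Its neighbours: Heidi, Pia.
Then their neighbours: Bob, Grace, Omar.
Then next layer: Mona.
Nothing further is reachable.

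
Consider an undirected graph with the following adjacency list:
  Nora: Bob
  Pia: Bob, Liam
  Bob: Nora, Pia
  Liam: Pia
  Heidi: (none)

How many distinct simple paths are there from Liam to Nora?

Liam–Pia–Bob–Nora

1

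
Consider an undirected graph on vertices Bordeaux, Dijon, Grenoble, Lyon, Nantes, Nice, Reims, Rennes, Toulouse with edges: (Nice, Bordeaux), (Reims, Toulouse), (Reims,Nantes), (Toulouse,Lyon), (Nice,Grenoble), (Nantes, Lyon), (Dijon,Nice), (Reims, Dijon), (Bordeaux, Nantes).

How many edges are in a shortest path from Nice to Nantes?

2

Distance 0: Nice.
Distance 1: Bordeaux, Dijon, Grenoble.
Distance 2: Nantes, Reims — contains Nantes.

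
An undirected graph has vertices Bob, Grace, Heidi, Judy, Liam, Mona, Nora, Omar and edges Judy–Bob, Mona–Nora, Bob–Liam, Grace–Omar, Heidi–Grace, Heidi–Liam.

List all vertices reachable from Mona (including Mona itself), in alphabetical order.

Start at Mona.
Its neighbours: Nora.
Nothing further is reachable.

Mona, Nora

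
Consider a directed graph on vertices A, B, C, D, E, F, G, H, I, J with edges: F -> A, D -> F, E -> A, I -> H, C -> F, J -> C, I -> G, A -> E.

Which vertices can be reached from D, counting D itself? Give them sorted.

Start at D.
Its neighbours: F.
Then their neighbours: A.
Then next layer: E.
Nothing further is reachable.

A, D, E, F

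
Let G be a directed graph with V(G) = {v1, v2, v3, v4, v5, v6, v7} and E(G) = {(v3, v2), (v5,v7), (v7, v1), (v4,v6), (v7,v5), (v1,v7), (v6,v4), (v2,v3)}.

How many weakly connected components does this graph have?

From v1: component {v1, v5, v7}.
From v2: component {v2, v3}.
From v4: component {v4, v6}.
That's 3 components.

3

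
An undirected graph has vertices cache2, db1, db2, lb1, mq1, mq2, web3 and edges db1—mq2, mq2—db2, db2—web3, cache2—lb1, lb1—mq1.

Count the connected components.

2

From cache2: component {cache2, lb1, mq1}.
From db1: component {db1, db2, mq2, web3}.
That's 2 components.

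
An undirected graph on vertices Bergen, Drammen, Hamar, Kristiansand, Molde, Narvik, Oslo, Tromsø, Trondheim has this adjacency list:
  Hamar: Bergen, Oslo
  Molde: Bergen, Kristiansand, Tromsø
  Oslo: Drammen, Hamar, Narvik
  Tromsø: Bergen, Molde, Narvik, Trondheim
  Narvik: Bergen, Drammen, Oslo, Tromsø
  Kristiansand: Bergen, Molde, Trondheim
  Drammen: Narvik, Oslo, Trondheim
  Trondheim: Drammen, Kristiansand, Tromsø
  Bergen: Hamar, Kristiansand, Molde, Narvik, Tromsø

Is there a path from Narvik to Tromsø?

Explore from Narvik.
Distance 1: reach Bergen, Drammen, Oslo, Tromsø.
Found Tromsø.

Yes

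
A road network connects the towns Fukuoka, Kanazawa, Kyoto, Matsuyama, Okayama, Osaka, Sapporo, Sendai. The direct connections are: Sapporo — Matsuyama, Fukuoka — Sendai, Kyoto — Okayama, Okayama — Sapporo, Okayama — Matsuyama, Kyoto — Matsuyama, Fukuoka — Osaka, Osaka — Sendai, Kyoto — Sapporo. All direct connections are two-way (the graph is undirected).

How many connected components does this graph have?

From Fukuoka: component {Fukuoka, Osaka, Sendai}.
From Kanazawa: component {Kanazawa}.
From Kyoto: component {Kyoto, Matsuyama, Okayama, Sapporo}.
That's 3 components.

3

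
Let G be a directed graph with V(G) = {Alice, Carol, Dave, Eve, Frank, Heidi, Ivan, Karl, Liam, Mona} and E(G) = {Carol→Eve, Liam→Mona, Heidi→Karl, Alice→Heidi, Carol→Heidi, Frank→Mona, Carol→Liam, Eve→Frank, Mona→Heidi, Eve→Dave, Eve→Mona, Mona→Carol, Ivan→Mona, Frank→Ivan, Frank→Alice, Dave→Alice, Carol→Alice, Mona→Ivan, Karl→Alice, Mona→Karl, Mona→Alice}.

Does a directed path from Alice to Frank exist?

No

Explore from Alice.
Distance 1: reach Heidi.
Distance 2: reach Karl.
The search from Alice is exhausted; no directed path reaches Frank.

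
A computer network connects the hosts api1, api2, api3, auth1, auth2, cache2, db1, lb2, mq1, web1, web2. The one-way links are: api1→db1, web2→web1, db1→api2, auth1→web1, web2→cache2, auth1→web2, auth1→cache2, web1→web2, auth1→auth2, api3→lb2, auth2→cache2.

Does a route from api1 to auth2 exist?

No

Explore from api1.
Distance 1: reach db1.
Distance 2: reach api2.
The search from api1 is exhausted; no directed path reaches auth2.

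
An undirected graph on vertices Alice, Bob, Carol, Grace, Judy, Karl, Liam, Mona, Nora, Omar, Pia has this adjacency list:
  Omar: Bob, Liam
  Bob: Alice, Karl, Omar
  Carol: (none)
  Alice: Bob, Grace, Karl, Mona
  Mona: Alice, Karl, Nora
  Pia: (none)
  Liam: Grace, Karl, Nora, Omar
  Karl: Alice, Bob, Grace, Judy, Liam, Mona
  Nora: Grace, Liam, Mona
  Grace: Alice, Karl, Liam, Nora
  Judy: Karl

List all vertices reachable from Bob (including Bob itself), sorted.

Alice, Bob, Grace, Judy, Karl, Liam, Mona, Nora, Omar

Start at Bob.
Its neighbours: Alice, Karl, Omar.
Then their neighbours: Grace, Judy, Liam, Mona.
Then next layer: Nora.
Nothing further is reachable.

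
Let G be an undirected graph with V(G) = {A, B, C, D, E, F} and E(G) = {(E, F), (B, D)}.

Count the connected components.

4

From A: component {A}.
From B: component {B, D}.
From C: component {C}.
From E: component {E, F}.
That's 4 components.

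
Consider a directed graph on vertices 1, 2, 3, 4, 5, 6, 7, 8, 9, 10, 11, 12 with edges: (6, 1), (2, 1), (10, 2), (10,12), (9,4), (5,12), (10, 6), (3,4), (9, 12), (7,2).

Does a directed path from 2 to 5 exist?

Explore from 2.
Distance 1: reach 1.
The search from 2 is exhausted; no directed path reaches 5.

No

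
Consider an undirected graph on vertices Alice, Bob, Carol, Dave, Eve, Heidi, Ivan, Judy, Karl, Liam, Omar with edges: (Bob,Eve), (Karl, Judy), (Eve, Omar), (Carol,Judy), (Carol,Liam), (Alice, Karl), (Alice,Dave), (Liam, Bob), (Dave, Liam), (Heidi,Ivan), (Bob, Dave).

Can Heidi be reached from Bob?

No

Explore from Bob.
Distance 1: reach Dave, Eve, Liam.
Distance 2: reach Alice, Carol, Omar.
Distance 3: reach Judy, Karl.
The search is exhausted without reaching Heidi; it lies in a different component.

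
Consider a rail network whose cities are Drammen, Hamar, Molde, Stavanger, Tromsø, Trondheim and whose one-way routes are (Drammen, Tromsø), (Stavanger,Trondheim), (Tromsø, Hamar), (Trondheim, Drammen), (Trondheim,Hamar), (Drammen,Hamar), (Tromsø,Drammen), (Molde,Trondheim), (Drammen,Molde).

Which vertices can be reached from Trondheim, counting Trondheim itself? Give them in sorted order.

Drammen, Hamar, Molde, Tromsø, Trondheim

Start at Trondheim.
Its neighbours: Drammen, Hamar.
Then their neighbours: Molde, Tromsø.
Nothing further is reachable.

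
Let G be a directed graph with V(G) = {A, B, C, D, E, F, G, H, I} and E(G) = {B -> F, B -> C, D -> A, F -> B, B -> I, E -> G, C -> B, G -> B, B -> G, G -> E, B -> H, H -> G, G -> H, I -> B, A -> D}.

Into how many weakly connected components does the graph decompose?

2

From A: component {A, D}.
From B: component {B, C, E, F, G, H, I}.
That's 2 components.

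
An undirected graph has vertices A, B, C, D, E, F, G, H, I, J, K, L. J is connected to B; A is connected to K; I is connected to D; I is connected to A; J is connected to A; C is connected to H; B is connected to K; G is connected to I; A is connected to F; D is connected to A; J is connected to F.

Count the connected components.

From A: component {A, B, D, F, G, I, J, K}.
From C: component {C, H}.
From E: component {E}.
From L: component {L}.
That's 4 components.

4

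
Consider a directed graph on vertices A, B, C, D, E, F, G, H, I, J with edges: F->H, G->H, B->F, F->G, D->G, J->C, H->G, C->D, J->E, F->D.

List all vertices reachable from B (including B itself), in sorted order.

B, D, F, G, H

Start at B.
Its neighbours: F.
Then their neighbours: D, G, H.
Nothing further is reachable.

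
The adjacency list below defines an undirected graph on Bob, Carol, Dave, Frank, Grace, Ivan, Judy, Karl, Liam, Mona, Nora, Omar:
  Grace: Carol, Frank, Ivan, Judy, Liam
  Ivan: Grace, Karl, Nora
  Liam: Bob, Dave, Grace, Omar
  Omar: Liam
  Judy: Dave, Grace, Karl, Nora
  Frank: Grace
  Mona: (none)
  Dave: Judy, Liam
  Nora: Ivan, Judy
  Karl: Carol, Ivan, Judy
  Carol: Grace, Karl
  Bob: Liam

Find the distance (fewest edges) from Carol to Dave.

3

Distance 0: Carol.
Distance 1: Grace, Karl.
Distance 2: Frank, Ivan, Judy, Liam.
Distance 3: Bob, Dave, Nora, Omar — contains Dave.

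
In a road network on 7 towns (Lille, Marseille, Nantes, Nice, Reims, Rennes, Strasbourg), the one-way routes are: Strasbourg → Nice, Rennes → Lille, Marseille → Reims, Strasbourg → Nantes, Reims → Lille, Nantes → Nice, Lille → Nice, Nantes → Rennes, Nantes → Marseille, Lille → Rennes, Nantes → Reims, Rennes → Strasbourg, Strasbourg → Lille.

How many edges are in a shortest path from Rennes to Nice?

Distance 0: Rennes.
Distance 1: Lille, Strasbourg.
Distance 2: Nantes, Nice — contains Nice.

2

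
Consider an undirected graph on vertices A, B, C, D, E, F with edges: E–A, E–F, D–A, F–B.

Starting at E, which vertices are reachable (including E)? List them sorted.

Start at E.
Its neighbours: A, F.
Then their neighbours: B, D.
Nothing further is reachable.

A, B, D, E, F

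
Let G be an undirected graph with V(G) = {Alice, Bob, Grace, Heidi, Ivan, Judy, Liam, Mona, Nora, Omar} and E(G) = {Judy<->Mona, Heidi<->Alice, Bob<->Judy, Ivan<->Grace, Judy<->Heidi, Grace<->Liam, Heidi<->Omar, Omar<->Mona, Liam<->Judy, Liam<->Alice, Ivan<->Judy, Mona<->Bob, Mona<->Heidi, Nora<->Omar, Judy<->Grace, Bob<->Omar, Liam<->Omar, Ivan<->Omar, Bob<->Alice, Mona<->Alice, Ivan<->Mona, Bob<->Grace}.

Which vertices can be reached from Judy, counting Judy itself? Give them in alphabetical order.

Start at Judy.
Its neighbours: Bob, Grace, Heidi, Ivan, Liam, Mona.
Then their neighbours: Alice, Omar.
Then next layer: Nora.
Every vertex is now reached.

Alice, Bob, Grace, Heidi, Ivan, Judy, Liam, Mona, Nora, Omar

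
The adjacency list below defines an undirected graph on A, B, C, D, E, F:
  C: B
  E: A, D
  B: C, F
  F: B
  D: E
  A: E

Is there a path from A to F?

No

Explore from A.
Distance 1: reach E.
Distance 2: reach D.
The search is exhausted without reaching F; it lies in a different component.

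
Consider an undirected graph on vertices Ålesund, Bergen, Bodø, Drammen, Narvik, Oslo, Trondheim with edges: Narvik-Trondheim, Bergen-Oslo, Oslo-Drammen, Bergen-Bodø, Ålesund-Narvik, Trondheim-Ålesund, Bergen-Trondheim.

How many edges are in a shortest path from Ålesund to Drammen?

Distance 0: Ålesund.
Distance 1: Narvik, Trondheim.
Distance 2: Bergen.
Distance 3: Bodø, Oslo.
Distance 4: Drammen — contains Drammen.

4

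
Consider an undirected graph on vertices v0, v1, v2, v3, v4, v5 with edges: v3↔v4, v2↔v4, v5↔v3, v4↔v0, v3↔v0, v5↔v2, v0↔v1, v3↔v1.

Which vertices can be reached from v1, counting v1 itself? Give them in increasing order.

v0, v1, v2, v3, v4, v5

Start at v1.
Its neighbours: v0, v3.
Then their neighbours: v4, v5.
Then next layer: v2.
Every vertex is now reached.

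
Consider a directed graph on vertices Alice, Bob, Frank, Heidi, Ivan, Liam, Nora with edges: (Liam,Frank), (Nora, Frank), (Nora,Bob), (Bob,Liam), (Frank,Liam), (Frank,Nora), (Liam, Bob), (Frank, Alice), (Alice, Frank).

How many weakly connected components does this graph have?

From Alice: component {Alice, Bob, Frank, Liam, Nora}.
From Heidi: component {Heidi}.
From Ivan: component {Ivan}.
That's 3 components.

3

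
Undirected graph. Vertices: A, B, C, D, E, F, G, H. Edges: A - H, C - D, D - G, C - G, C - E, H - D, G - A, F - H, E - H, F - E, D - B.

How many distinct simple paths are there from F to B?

F–E–C–D–B
F–E–C–G–A–H–D–B
F–E–C–G–D–B
F–E–H–A–G–C–D–B
F–E–H–A–G–D–B
F–E–H–D–B
F–H–A–G–C–D–B
F–H–A–G–D–B
F–H–D–B
F–H–E–C–D–B
F–H–E–C–G–D–B

11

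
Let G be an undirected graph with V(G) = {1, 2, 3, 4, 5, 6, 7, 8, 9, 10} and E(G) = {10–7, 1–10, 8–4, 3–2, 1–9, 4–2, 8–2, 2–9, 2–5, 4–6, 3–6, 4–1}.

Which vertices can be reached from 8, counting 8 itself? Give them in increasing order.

1, 2, 3, 4, 5, 6, 7, 8, 9, 10

Start at 8.
Its neighbours: 2, 4.
Then their neighbours: 1, 3, 5, 6, 9.
Then next layer: 10.
Then next layer: 7.
Every vertex is now reached.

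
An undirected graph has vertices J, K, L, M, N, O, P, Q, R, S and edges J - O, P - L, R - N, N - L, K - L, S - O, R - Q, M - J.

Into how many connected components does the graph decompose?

From J: component {J, M, O, S}.
From K: component {K, L, N, P, Q, R}.
That's 2 components.

2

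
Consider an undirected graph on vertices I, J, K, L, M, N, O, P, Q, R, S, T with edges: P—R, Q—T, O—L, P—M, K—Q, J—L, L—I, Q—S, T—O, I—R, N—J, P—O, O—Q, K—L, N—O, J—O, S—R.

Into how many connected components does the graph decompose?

1

From I: component {I, J, K, L, M, N, O, P, Q, R, S, T}.
That's 1 component.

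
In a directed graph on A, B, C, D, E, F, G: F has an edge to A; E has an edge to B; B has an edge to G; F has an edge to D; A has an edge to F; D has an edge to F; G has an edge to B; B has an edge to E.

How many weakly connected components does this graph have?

3

From A: component {A, D, F}.
From B: component {B, E, G}.
From C: component {C}.
That's 3 components.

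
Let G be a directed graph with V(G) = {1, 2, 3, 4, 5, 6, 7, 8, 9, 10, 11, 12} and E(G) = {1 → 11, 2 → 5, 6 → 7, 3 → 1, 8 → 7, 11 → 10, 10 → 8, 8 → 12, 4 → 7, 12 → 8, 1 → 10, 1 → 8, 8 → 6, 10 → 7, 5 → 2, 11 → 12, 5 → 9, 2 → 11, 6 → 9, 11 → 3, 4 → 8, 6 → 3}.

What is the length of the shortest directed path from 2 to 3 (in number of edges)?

2

Distance 0: 2.
Distance 1: 5, 11.
Distance 2: 3, 9, 10, 12 — contains 3.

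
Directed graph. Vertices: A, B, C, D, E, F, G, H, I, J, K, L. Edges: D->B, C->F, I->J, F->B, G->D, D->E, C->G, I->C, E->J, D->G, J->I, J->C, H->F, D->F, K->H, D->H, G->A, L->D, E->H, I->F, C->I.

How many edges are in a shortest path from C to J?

2

Distance 0: C.
Distance 1: F, G, I.
Distance 2: A, B, D, J — contains J.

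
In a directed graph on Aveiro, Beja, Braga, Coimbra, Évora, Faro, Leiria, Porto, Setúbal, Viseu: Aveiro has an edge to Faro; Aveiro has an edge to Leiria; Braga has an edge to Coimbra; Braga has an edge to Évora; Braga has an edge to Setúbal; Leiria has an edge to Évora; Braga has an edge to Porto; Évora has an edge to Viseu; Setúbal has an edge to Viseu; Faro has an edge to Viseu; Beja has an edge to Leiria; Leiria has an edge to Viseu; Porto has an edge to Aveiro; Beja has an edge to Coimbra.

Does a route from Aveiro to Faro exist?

Yes

Explore from Aveiro.
Distance 1: reach Faro, Leiria.
Found Faro.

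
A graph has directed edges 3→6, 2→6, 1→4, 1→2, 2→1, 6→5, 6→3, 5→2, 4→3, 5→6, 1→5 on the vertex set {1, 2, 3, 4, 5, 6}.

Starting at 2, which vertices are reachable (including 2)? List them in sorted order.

1, 2, 3, 4, 5, 6

Start at 2.
Its neighbours: 1, 6.
Then their neighbours: 3, 4, 5.
Every vertex is now reached.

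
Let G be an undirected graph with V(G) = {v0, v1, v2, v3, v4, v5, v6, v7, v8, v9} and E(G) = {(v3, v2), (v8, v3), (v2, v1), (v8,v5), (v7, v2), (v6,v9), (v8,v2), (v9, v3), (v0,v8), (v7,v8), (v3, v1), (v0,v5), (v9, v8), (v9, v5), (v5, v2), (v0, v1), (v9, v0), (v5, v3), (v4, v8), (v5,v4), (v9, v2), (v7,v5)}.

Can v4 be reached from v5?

Yes

Explore from v5.
Distance 1: reach v0, v2, v3, v4, v7, v8, v9.
Found v4.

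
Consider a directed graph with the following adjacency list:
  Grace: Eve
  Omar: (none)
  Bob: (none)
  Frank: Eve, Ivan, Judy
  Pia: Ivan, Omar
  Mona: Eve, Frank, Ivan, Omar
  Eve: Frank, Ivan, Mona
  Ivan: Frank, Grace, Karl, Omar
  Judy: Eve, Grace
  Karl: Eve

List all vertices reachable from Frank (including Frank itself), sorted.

Eve, Frank, Grace, Ivan, Judy, Karl, Mona, Omar

Start at Frank.
Its neighbours: Eve, Ivan, Judy.
Then their neighbours: Grace, Karl, Mona, Omar.
Nothing further is reachable.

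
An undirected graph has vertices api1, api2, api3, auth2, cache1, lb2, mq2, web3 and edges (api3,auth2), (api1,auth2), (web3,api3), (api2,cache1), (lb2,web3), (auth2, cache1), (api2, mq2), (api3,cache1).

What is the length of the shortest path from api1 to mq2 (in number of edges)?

4

Distance 0: api1.
Distance 1: auth2.
Distance 2: api3, cache1.
Distance 3: api2, web3.
Distance 4: lb2, mq2 — contains mq2.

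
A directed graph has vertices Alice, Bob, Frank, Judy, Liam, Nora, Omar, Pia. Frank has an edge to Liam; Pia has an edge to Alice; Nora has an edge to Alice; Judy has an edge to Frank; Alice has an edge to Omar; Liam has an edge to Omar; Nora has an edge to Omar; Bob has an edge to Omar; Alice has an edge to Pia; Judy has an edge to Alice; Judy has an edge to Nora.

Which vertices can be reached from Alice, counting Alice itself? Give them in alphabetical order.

Start at Alice.
Its neighbours: Omar, Pia.
Nothing further is reachable.

Alice, Omar, Pia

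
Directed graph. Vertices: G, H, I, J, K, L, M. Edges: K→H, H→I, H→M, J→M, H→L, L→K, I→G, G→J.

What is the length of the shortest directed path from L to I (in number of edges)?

Distance 0: L.
Distance 1: K.
Distance 2: H.
Distance 3: I, M — contains I.

3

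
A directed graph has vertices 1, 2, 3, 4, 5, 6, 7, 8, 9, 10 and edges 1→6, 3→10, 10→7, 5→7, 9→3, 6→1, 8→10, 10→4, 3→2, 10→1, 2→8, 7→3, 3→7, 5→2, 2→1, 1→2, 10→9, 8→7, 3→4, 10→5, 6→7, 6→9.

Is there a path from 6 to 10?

Yes

Explore from 6.
Distance 1: reach 1, 7, 9.
Distance 2: reach 2, 3.
Distance 3: reach 4, 8, 10.
Found 10.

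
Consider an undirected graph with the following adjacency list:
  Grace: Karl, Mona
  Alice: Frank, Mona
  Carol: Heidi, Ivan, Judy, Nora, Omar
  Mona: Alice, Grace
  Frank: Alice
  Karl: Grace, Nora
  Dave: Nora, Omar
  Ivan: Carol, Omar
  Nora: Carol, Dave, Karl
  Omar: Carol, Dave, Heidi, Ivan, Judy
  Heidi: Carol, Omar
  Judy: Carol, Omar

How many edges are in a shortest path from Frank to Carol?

Distance 0: Frank.
Distance 1: Alice.
Distance 2: Mona.
Distance 3: Grace.
Distance 4: Karl.
Distance 5: Nora.
Distance 6: Carol, Dave — contains Carol.

6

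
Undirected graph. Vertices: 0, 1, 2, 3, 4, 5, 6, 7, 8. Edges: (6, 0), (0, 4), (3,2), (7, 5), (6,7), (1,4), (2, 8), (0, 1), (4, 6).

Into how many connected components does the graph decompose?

2

From 0: component {0, 1, 4, 5, 6, 7}.
From 2: component {2, 3, 8}.
That's 2 components.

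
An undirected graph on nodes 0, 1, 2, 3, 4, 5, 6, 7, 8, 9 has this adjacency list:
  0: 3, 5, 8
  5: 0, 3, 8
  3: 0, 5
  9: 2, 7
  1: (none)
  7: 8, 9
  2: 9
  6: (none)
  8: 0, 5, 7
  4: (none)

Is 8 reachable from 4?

4 has no edges, so nothing is reachable from it.

No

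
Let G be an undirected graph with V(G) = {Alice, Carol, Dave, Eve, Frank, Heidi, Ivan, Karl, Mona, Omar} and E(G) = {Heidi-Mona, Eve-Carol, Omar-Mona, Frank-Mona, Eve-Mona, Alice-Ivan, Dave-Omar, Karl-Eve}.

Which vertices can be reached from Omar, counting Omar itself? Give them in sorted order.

Carol, Dave, Eve, Frank, Heidi, Karl, Mona, Omar

Start at Omar.
Its neighbours: Dave, Mona.
Then their neighbours: Eve, Frank, Heidi.
Then next layer: Carol, Karl.
Nothing further is reachable.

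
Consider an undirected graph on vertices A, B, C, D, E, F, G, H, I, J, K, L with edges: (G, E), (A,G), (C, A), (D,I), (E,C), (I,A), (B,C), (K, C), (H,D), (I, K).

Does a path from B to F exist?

No

Explore from B.
Distance 1: reach C.
Distance 2: reach A, E, K.
Distance 3: reach G, I.
Distance 4: reach D.
Distance 5: reach H.
The search is exhausted without reaching F; it lies in a different component.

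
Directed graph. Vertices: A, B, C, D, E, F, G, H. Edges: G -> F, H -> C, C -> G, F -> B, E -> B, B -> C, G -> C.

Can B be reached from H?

Yes

Explore from H.
Distance 1: reach C.
Distance 2: reach G.
Distance 3: reach F.
Distance 4: reach B.
Found B.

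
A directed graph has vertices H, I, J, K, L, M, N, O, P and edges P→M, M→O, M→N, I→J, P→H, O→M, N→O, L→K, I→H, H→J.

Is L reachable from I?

No

Explore from I.
Distance 1: reach H, J.
The search from I is exhausted; no directed path reaches L.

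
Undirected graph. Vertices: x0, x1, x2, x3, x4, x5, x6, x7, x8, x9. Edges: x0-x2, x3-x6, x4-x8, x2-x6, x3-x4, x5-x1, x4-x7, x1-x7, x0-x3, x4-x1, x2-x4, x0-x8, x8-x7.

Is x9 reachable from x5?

No

Explore from x5.
Distance 1: reach x1.
Distance 2: reach x4, x7.
Distance 3: reach x2, x3, x8.
Distance 4: reach x0, x6.
The search is exhausted without reaching x9; it lies in a different component.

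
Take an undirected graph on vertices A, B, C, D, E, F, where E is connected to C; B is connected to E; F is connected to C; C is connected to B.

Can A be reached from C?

No

Explore from C.
Distance 1: reach B, E, F.
The search is exhausted without reaching A; it lies in a different component.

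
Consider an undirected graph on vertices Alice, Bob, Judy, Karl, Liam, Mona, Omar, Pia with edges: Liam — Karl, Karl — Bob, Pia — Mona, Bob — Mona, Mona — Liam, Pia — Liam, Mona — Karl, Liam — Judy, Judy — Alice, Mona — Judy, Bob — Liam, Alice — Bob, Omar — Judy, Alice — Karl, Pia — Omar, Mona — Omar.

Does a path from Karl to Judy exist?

Yes

Explore from Karl.
Distance 1: reach Alice, Bob, Liam, Mona.
Distance 2: reach Judy, Omar, Pia.
Found Judy.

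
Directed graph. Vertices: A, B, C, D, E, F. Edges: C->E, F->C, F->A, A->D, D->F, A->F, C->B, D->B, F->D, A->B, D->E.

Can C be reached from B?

B has no outgoing edges, so nothing is reachable from it.

No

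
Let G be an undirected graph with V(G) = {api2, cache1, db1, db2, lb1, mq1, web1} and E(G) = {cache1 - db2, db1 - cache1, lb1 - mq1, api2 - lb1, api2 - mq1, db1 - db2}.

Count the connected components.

From api2: component {api2, lb1, mq1}.
From cache1: component {cache1, db1, db2}.
From web1: component {web1}.
That's 3 components.

3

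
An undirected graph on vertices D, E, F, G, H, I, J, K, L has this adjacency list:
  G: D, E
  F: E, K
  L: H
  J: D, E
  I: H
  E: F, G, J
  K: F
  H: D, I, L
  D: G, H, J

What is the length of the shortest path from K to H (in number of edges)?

5

Distance 0: K.
Distance 1: F.
Distance 2: E.
Distance 3: G, J.
Distance 4: D.
Distance 5: H — contains H.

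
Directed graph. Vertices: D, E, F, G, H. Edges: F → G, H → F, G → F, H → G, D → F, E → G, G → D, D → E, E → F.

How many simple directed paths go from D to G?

D→E→F→G
D→E→G
D→F→G

3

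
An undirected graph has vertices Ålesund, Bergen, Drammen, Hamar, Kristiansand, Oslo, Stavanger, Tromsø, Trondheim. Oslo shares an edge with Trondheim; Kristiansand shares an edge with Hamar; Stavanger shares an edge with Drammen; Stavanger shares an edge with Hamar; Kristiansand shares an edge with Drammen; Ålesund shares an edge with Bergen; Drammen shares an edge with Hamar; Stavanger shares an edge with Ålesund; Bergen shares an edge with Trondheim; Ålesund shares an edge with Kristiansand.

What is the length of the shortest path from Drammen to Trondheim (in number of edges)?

Distance 0: Drammen.
Distance 1: Hamar, Kristiansand, Stavanger.
Distance 2: Ålesund.
Distance 3: Bergen.
Distance 4: Trondheim — contains Trondheim.

4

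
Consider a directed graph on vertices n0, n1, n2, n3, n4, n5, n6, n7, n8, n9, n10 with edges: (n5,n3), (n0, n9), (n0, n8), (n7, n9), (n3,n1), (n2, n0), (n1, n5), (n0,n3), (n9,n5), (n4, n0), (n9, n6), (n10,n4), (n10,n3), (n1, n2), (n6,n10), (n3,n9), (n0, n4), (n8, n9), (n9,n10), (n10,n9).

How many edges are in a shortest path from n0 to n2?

Distance 0: n0.
Distance 1: n3, n4, n8, n9.
Distance 2: n1, n5, n6, n10.
Distance 3: n2 — contains n2.

3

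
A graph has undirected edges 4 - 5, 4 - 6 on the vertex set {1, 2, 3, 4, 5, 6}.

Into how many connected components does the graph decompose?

From 1: component {1}.
From 2: component {2}.
From 3: component {3}.
From 4: component {4, 5, 6}.
That's 4 components.

4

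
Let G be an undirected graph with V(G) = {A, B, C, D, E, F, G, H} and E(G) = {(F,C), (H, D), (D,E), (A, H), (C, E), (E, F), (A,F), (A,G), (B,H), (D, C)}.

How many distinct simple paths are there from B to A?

5

B–H–A
B–H–D–C–E–F–A
B–H–D–C–F–A
B–H–D–E–C–F–A
B–H–D–E–F–A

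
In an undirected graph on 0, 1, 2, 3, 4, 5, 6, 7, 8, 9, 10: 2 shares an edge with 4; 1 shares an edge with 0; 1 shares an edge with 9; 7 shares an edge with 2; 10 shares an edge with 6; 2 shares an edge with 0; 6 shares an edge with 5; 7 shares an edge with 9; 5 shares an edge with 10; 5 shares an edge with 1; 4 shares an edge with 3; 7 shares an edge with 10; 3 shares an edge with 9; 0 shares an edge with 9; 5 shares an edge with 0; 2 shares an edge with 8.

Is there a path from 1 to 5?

Explore from 1.
Distance 1: reach 0, 5, 9.
Found 5.

Yes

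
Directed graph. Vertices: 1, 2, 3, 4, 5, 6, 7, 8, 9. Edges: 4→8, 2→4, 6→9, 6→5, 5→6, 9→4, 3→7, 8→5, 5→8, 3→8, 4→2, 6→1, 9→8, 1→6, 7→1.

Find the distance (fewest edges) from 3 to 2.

6

Distance 0: 3.
Distance 1: 7, 8.
Distance 2: 1, 5.
Distance 3: 6.
Distance 4: 9.
Distance 5: 4.
Distance 6: 2 — contains 2.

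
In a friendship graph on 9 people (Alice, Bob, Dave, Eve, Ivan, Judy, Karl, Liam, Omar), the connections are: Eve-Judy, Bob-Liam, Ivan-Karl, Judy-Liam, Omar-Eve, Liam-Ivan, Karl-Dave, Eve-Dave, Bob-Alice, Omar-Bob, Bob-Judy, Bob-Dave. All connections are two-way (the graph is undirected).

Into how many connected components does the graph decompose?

From Alice: component {Alice, Bob, Dave, Eve, Ivan, Judy, Karl, Liam, Omar}.
That's 1 component.

1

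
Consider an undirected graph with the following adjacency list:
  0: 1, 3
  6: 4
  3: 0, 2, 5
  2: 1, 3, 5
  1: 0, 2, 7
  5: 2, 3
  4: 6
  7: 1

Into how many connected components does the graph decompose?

From 0: component {0, 1, 2, 3, 5, 7}.
From 4: component {4, 6}.
That's 2 components.

2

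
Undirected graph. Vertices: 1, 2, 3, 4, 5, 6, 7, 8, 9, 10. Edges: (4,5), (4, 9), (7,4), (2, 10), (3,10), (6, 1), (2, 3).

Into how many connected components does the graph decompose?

4

From 1: component {1, 6}.
From 2: component {2, 3, 10}.
From 4: component {4, 5, 7, 9}.
From 8: component {8}.
That's 4 components.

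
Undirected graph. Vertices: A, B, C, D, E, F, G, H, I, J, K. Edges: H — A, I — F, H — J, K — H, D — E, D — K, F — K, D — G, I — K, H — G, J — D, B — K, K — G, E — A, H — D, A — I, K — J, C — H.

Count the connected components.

From A: component {A, B, C, D, E, F, G, H, I, J, K}.
That's 1 component.

1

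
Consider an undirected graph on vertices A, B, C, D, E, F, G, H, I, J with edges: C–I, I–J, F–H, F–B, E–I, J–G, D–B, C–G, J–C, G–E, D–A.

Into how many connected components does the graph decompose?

From A: component {A, B, D, F, H}.
From C: component {C, E, G, I, J}.
That's 2 components.

2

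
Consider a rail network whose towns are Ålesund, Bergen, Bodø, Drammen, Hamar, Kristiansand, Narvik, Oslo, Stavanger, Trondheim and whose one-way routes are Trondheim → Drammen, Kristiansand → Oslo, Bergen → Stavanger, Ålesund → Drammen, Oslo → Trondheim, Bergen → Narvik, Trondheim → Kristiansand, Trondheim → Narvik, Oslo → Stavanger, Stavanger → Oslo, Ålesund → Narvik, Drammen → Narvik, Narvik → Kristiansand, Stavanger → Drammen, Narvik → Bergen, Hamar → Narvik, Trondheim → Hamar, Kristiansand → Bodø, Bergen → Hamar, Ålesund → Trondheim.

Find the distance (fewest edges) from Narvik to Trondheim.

3

Distance 0: Narvik.
Distance 1: Bergen, Kristiansand.
Distance 2: Bodø, Hamar, Oslo, Stavanger.
Distance 3: Drammen, Trondheim — contains Trondheim.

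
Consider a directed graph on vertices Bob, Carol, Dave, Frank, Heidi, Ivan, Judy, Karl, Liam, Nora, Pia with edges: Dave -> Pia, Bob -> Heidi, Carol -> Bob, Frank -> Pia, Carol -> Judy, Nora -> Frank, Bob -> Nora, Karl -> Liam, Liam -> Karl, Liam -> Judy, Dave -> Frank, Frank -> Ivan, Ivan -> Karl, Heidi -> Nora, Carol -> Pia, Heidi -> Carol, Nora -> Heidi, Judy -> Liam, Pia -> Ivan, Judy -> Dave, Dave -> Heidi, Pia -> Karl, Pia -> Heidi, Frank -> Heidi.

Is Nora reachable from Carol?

Explore from Carol.
Distance 1: reach Bob, Judy, Pia.
Distance 2: reach Dave, Heidi, Ivan, Karl, Liam, Nora.
Found Nora.

Yes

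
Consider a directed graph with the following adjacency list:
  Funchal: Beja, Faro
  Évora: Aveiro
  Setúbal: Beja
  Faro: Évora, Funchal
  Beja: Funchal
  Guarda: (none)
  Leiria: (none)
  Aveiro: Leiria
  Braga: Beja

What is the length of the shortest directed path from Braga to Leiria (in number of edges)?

6

Distance 0: Braga.
Distance 1: Beja.
Distance 2: Funchal.
Distance 3: Faro.
Distance 4: Évora.
Distance 5: Aveiro.
Distance 6: Leiria — contains Leiria.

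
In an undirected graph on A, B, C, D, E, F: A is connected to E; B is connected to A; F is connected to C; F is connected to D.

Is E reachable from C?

Explore from C.
Distance 1: reach F.
Distance 2: reach D.
The search is exhausted without reaching E; it lies in a different component.

No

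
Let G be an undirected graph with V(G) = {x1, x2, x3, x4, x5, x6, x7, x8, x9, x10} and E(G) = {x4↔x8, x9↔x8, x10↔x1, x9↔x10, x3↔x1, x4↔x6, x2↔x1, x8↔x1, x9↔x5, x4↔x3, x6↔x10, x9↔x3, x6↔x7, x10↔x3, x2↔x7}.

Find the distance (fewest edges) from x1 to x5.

3

Distance 0: x1.
Distance 1: x2, x3, x8, x10.
Distance 2: x4, x6, x7, x9.
Distance 3: x5 — contains x5.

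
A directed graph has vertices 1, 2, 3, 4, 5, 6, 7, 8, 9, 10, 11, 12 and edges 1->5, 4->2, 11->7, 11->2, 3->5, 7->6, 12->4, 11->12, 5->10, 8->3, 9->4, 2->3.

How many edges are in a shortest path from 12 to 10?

5

Distance 0: 12.
Distance 1: 4.
Distance 2: 2.
Distance 3: 3.
Distance 4: 5.
Distance 5: 10 — contains 10.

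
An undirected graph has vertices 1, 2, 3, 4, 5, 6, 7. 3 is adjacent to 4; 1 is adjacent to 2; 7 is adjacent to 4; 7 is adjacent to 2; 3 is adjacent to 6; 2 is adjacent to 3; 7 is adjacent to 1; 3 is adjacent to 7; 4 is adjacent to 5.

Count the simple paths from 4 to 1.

4–3–2–1
4–3–2–7–1
4–3–7–1
4–3–7–2–1
4–7–1
4–7–2–1
4–7–3–2–1

7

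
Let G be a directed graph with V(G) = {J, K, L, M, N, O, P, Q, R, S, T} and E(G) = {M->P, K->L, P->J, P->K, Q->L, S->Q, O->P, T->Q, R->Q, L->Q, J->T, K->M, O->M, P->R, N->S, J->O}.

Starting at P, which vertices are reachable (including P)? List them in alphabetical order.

J, K, L, M, O, P, Q, R, T

Start at P.
Its neighbours: J, K, R.
Then their neighbours: L, M, O, Q, T.
Nothing further is reachable.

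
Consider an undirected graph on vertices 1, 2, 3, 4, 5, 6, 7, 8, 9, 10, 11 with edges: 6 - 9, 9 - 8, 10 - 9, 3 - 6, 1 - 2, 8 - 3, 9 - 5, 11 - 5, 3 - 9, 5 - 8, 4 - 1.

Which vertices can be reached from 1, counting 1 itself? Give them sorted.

1, 2, 4

Start at 1.
Its neighbours: 2, 4.
Nothing further is reachable.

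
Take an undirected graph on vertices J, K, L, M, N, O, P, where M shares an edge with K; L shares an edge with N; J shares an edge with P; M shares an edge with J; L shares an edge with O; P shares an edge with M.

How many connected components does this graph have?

2

From J: component {J, K, M, P}.
From L: component {L, N, O}.
That's 2 components.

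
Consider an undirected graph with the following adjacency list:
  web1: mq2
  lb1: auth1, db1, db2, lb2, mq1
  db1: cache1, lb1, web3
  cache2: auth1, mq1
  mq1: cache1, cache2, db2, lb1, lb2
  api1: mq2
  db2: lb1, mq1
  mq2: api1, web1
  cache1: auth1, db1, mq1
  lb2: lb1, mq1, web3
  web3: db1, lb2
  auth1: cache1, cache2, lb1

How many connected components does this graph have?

From api1: component {api1, mq2, web1}.
From auth1: component {auth1, cache1, cache2, db1, db2, lb1, lb2, mq1, web3}.
That's 2 components.

2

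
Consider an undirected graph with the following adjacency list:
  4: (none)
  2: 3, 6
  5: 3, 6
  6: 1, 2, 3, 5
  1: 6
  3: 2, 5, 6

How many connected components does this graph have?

From 1: component {1, 2, 3, 5, 6}.
From 4: component {4}.
That's 2 components.

2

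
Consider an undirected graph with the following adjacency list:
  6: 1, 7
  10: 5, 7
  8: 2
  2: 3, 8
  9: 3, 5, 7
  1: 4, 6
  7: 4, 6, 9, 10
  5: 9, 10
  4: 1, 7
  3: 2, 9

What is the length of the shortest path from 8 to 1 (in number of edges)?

6

Distance 0: 8.
Distance 1: 2.
Distance 2: 3.
Distance 3: 9.
Distance 4: 5, 7.
Distance 5: 4, 6, 10.
Distance 6: 1 — contains 1.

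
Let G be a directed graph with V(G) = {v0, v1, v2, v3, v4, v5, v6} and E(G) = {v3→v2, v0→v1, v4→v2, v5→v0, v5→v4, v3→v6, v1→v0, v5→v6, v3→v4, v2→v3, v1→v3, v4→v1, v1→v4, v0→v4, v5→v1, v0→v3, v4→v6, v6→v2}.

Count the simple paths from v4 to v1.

1

v4→v1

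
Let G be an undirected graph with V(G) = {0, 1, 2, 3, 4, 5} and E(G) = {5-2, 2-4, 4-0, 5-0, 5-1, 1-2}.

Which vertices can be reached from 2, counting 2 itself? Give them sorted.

0, 1, 2, 4, 5

Start at 2.
Its neighbours: 1, 4, 5.
Then their neighbours: 0.
Nothing further is reachable.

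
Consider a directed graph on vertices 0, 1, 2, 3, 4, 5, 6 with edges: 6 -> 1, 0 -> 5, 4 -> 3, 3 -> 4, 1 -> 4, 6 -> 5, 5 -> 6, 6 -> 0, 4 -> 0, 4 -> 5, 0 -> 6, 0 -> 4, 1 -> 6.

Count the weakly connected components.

2

From 0: component {0, 1, 3, 4, 5, 6}.
From 2: component {2}.
That's 2 components.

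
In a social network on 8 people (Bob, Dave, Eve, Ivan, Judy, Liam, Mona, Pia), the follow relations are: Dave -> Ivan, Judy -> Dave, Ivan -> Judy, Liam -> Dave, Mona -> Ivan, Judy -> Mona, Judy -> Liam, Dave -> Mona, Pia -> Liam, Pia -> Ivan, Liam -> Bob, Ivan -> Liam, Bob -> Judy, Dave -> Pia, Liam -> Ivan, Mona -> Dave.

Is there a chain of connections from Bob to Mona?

Explore from Bob.
Distance 1: reach Judy.
Distance 2: reach Dave, Liam, Mona.
Found Mona.

Yes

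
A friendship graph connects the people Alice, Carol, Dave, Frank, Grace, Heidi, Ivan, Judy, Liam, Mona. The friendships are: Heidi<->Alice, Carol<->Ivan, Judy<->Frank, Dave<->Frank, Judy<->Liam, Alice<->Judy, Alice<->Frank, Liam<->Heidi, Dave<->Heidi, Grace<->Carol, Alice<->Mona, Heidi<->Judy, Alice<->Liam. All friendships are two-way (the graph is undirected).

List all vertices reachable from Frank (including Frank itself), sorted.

Alice, Dave, Frank, Heidi, Judy, Liam, Mona

Start at Frank.
Its neighbours: Alice, Dave, Judy.
Then their neighbours: Heidi, Liam, Mona.
Nothing further is reachable.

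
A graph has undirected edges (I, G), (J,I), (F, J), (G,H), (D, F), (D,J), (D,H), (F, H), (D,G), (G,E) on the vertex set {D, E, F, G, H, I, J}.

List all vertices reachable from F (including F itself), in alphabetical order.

Start at F.
Its neighbours: D, H, J.
Then their neighbours: G, I.
Then next layer: E.
Every vertex is now reached.

D, E, F, G, H, I, J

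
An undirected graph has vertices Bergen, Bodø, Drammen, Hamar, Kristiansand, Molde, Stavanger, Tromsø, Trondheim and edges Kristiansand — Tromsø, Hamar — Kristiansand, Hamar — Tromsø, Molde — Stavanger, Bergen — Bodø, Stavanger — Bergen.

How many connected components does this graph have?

From Bergen: component {Bergen, Bodø, Molde, Stavanger}.
From Drammen: component {Drammen}.
From Hamar: component {Hamar, Kristiansand, Tromsø}.
From Trondheim: component {Trondheim}.
That's 4 components.

4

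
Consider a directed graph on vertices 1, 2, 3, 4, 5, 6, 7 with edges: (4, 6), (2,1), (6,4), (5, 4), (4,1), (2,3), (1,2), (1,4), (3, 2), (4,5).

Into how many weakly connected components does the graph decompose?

From 1: component {1, 2, 3, 4, 5, 6}.
From 7: component {7}.
That's 2 components.

2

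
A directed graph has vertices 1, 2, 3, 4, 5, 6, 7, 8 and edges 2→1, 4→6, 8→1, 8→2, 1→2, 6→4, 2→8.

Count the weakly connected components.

From 1: component {1, 2, 8}.
From 3: component {3}.
From 4: component {4, 6}.
From 5: component {5}.
From 7: component {7}.
That's 5 components.

5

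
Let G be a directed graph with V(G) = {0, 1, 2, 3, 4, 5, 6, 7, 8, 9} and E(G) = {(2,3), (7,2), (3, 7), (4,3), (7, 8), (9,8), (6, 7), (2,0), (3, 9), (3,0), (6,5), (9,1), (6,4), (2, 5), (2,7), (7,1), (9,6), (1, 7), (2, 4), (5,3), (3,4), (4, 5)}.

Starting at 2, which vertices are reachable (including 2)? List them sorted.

Start at 2.
Its neighbours: 0, 3, 4, 5, 7.
Then their neighbours: 1, 8, 9.
Then next layer: 6.
Every vertex is now reached.

0, 1, 2, 3, 4, 5, 6, 7, 8, 9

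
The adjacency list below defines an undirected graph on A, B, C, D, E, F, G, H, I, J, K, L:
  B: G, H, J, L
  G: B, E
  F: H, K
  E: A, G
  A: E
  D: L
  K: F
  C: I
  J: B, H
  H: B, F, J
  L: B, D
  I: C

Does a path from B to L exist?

Yes

Explore from B.
Distance 1: reach G, H, J, L.
Found L.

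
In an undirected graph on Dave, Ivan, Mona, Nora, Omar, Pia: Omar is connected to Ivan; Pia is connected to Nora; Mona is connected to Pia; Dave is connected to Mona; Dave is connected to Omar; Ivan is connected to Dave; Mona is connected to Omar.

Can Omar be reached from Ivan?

Yes

Explore from Ivan.
Distance 1: reach Dave, Omar.
Found Omar.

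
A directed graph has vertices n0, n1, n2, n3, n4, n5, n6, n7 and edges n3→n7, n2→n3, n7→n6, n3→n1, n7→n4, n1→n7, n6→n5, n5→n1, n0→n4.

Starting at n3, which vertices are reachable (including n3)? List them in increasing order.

n1, n3, n4, n5, n6, n7

Start at n3.
Its neighbours: n1, n7.
Then their neighbours: n4, n6.
Then next layer: n5.
Nothing further is reachable.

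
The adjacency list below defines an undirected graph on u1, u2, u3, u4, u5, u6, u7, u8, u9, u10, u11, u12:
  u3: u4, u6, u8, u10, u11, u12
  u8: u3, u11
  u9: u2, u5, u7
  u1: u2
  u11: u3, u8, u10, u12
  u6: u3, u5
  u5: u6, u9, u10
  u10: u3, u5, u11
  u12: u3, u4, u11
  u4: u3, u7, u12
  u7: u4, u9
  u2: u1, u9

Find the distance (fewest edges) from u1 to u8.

Distance 0: u1.
Distance 1: u2.
Distance 2: u9.
Distance 3: u5, u7.
Distance 4: u4, u6, u10.
Distance 5: u3, u11, u12.
Distance 6: u8 — contains u8.

6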